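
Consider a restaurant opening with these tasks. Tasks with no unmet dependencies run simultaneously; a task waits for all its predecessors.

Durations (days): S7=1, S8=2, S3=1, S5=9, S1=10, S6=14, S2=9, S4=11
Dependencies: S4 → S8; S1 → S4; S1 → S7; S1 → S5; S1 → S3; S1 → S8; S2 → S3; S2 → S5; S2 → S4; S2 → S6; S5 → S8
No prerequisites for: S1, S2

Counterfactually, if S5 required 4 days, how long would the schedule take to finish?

The binding path is S1→S4→S8 = 10+11+2 = 23; finish at 23 days.
The longest path through S5 is only 21 days, so S5 has float 2.
The critical path is still S1→S4→S8; finish is now 23 days.

23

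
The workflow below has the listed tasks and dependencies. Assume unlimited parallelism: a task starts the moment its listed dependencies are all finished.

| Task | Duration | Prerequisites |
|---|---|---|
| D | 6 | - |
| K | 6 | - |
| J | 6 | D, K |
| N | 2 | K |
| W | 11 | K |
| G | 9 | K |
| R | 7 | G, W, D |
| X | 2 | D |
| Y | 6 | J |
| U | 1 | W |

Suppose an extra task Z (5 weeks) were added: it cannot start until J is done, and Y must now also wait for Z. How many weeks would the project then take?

24

Originally the project takes 24 weeks.
With Z inserted, Y now waits for max(J, Z).
New critical path: K→W→R = 6+11+7 = 24 ⇒ 24 weeks.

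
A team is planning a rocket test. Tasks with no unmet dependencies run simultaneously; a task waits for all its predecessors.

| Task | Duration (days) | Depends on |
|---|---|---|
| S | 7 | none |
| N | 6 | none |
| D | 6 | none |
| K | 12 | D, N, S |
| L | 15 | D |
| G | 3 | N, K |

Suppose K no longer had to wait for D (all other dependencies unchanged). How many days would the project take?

Before: longest chain S→K→G = 7+12+3 = 22, finish 22.
Dropping D→K doesn't change K's earliest start (7); another predecessor still binds.
After: S→K→G = 7+12+3 = 22 → 22 days.

22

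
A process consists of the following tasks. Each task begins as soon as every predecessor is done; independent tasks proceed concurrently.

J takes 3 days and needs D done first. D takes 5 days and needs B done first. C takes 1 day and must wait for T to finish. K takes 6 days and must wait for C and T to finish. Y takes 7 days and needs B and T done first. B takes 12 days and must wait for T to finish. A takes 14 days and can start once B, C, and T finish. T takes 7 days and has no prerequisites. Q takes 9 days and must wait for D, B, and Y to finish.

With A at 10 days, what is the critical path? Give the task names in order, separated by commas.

Baseline: T→B→Y→Q = 7+12+7+9 = 35 → 35 days.
A is off the critical path — its longest chain is 33 days, giving 2 of slack.
No other chain overtakes it, so the finish is 35 days.

T, B, Y, Q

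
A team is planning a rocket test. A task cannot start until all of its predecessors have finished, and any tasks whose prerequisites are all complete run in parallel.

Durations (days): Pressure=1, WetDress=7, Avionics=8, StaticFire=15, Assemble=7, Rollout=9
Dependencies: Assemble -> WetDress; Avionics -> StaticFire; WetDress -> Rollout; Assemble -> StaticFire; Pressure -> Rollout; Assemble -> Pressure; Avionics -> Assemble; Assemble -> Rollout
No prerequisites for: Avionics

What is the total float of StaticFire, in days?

1

Avionics→Assemble→WetDress→Rollout = 8+7+7+9 = 31 sets the makespan at 31 days.
StaticFire finishes as early as 30 and must finish by 31.
Slack of StaticFire = 16 − 15 = 1 day.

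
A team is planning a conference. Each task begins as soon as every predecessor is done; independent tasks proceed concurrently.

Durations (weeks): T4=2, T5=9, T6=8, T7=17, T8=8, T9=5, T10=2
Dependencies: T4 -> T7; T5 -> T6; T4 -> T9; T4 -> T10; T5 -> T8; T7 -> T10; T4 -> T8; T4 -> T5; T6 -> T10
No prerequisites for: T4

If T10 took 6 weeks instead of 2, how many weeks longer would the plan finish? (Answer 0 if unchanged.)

4

Actual critical path: T4→T5→T6→T10 = 2+9+8+2 = 21 ⇒ 21 weeks.
T10 is on the critical path; changing it to 6 makes that path 25 weeks.
That remains the longest chain; total 25 weeks.
Change in finish: 25 − 21 = +4 weeks.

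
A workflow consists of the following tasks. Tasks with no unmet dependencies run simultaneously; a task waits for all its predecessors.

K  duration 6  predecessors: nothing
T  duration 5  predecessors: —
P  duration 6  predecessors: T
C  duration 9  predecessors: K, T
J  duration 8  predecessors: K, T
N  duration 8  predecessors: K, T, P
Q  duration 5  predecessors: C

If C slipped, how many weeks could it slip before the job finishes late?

0

The longest chain is K→C→Q = 6+9+5 = 20; overall finish 20 weeks.
The longest chain containing C totals 20 weeks.
Slack of C = 6 − 6 = 0 weeks.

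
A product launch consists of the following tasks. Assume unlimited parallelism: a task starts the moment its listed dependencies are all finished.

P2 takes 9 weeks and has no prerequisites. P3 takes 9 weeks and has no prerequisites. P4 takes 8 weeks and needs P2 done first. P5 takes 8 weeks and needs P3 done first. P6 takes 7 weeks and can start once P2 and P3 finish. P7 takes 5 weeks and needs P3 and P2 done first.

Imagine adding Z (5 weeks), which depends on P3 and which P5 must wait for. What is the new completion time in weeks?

22

Originally the plan takes 17 weeks.
With Z inserted, P5 now waits for max(P3, Z).
New critical path: P3→Z→P5 = 9+5+8 = 22 ⇒ 22 weeks.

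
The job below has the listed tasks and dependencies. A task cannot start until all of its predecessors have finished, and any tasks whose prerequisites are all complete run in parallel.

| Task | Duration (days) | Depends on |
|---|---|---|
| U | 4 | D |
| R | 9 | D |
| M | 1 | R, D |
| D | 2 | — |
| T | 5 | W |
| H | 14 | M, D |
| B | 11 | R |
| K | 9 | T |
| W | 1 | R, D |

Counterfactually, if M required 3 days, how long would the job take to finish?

Baseline: D→R→M→H = 2+9+1+14 = 26 → 26 days.
M is on the critical path; changing it to 3 makes that path 28 days.
That remains the longest chain; total 28 days.

28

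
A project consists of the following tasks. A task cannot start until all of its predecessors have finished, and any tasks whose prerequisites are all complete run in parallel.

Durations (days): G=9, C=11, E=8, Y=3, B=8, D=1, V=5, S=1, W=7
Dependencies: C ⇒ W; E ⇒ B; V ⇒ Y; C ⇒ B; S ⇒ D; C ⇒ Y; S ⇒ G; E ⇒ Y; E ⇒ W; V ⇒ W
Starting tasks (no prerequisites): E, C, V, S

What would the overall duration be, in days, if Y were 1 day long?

19

Actual critical path: C→B = 11+8 = 19 ⇒ 19 days.
Y is off the critical path — its longest chain is 14 days, giving 5 of slack.
The critical path is still C→B; finish is now 19 days.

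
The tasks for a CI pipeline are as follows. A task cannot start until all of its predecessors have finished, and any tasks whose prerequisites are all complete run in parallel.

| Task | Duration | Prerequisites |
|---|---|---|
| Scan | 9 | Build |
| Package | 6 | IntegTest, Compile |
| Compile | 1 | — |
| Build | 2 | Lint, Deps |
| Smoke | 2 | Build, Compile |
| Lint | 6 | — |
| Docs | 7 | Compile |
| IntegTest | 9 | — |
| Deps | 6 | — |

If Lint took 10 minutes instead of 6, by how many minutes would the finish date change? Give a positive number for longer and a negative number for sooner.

4

Baseline: Lint→Build→Scan = 6+2+9 = 17 → 17 minutes.
Lint is on the critical path; changing it to 10 makes that path 21 minutes.
No other chain overtakes it, so the finish is 21 minutes.
Change in finish: 21 − 17 = +4 minutes.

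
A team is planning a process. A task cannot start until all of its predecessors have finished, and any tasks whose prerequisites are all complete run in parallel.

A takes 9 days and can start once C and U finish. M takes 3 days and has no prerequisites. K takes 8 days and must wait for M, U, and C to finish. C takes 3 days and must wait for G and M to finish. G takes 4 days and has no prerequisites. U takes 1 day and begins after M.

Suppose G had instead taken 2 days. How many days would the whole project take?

15

Critical path before the change: G→C→A = 4+3+9 = 16 giving 16 days.
Since G is critical, the -2 change carries straight to that chain (now 14 days).
Now M→C→A = 3+3+9 = 15 is longest, so the finish becomes 15 days.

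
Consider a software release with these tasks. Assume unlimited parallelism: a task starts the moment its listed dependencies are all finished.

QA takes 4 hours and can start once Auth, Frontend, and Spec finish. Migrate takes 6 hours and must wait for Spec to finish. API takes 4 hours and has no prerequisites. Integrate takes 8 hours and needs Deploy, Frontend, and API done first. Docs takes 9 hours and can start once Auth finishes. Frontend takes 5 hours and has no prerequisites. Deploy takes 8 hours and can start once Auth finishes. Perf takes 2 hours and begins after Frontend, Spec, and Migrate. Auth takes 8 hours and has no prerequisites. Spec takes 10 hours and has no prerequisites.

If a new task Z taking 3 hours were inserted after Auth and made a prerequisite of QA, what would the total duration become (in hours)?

24

Originally the software release takes 24 hours.
With Z inserted, QA now waits for max(Auth, Frontend, Spec, Z).
New critical path: Auth→Deploy→Integrate = 8+8+8 = 24 ⇒ 24 hours.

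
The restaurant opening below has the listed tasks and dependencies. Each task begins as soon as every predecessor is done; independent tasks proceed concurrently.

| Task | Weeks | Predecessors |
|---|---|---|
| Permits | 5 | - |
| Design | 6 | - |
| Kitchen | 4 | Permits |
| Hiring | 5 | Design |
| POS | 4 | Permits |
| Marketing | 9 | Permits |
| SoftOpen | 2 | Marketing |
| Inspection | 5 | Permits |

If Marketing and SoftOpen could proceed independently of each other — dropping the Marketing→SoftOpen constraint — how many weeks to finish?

Original critical path: Permits→Marketing→SoftOpen = 5+9+2 = 16 ⇒ 16 weeks.
Without Marketing→SoftOpen, SoftOpen's earliest start moves from 14 to 0.
New critical path: Permits→Marketing = 5+9 = 14 ⇒ 14 weeks.

14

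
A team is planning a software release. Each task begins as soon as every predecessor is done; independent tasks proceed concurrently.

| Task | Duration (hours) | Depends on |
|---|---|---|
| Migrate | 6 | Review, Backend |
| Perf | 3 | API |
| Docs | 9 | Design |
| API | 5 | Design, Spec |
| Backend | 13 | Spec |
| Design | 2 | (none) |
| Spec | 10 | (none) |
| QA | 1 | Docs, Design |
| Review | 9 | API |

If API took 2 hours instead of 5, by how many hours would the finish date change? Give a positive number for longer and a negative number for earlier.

-1

As given, the longest chain is Spec→API→Review→Migrate = 10+5+9+6 = 30, so the finish is 30 hours.
API lies on that path, so at 2 hours the path becomes 27 hours.
New critical path: Spec→Backend→Migrate = 10+13+6 = 29 ⇒ 29 hours.
Change in finish: 29 − 30 = -1 hours.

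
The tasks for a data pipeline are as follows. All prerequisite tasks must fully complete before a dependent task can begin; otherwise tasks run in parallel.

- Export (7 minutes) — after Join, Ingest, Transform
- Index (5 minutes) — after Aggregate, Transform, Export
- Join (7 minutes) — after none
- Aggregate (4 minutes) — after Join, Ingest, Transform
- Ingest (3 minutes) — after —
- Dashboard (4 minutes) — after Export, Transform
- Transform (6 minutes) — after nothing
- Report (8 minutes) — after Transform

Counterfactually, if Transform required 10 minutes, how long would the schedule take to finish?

22

The binding path is Join→Export→Index = 7+7+5 = 19; finish at 19 minutes.
Transform is off the critical path — its longest chain is 18 minutes, giving 1 of slack.
The binding chain switches to Transform→Export→Index = 10+7+5 = 22; finish 22 minutes.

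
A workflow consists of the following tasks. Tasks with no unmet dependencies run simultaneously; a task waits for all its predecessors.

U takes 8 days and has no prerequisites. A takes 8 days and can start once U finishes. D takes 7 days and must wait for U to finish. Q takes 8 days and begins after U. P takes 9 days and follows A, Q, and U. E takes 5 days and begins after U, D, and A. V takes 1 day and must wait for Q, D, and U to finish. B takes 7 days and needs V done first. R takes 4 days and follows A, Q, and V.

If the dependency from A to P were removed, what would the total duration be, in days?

25

Original critical path: U→A→P = 8+8+9 = 25 ⇒ 25 days.
Dropping A→P doesn't change P's earliest start (16); another predecessor still binds.
The longest chain is now U→Q→P = 8+8+9 = 25, so the project takes 25 days.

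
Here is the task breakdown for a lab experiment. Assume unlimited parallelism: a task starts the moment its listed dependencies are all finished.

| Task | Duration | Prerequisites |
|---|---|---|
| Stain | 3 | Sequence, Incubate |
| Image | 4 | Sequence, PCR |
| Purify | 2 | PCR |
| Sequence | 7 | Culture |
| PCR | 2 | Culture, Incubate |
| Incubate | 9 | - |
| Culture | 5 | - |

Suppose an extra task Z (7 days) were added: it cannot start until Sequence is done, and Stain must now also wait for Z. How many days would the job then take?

Originally the job takes 16 days.
With Z inserted, Stain now waits for max(Sequence, Incubate, Z).
New critical path: Culture→Sequence→Z→Stain = 5+7+7+3 = 22 ⇒ 22 days.

22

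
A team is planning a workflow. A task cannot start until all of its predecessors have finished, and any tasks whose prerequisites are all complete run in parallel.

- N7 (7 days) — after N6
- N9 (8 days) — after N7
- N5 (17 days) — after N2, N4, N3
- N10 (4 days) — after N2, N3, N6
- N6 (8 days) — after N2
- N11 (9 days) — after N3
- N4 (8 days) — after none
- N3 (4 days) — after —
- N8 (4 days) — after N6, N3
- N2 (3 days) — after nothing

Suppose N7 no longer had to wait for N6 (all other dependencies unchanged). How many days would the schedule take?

Original critical path: N2→N6→N7→N9 = 3+8+7+8 = 26 ⇒ 26 days.
Without N6→N7, N7's earliest start moves from 11 to 0.
New critical path: N4→N5 = 8+17 = 25 ⇒ 25 days.

25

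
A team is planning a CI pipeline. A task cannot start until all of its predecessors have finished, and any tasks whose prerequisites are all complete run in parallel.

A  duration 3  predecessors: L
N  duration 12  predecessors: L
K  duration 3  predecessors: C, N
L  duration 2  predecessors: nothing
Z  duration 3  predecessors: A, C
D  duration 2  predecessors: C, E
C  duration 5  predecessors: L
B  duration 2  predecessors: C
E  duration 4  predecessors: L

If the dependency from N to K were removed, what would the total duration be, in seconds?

14

Original critical path: L→N→K = 2+12+3 = 17 ⇒ 17 seconds.
Without N→K, K's earliest start moves from 14 to 7.
The longest chain is now L→N = 2+12 = 14, so the CI pipeline takes 14 seconds.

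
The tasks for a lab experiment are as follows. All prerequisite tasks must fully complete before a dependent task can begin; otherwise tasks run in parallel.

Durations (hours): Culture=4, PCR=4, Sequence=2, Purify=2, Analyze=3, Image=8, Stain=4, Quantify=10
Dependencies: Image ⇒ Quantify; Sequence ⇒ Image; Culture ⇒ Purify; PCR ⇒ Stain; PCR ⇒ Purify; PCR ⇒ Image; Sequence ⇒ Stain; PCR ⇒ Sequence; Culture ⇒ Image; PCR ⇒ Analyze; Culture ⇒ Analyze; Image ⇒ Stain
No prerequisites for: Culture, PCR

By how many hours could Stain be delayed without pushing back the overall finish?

6

PCR→Sequence→Image→Quantify = 4+2+8+10 = 24 sets the makespan at 24 hours.
Stain finishes as early as 18 and must finish by 24.
Slack of Stain = 20 − 14 = 6 hours.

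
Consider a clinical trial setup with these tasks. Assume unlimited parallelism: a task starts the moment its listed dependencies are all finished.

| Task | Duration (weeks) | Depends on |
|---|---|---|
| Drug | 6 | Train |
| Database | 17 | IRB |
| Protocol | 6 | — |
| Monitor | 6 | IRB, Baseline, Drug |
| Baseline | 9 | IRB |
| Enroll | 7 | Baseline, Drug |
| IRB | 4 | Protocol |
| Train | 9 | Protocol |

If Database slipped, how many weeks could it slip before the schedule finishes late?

1

Critical path: Protocol→Train→Drug→Enroll = 6+9+6+7 = 28, so the finish is 28 weeks.
The longest chain containing Database totals 27 weeks.
So Database can slip 28 − 27 = 1 week.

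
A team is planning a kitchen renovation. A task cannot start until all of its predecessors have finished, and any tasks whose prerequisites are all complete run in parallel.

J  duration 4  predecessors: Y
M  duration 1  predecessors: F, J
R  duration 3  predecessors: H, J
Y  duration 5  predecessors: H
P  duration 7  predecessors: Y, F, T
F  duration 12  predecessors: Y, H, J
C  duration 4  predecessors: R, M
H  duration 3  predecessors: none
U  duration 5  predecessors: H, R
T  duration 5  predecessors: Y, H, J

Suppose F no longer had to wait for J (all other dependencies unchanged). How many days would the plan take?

27

Original critical path: H→Y→J→F→P = 3+5+4+12+7 = 31 ⇒ 31 days.
Without J→F, F's earliest start moves from 12 to 8.
After: H→Y→F→P = 3+5+12+7 = 27 → 27 days.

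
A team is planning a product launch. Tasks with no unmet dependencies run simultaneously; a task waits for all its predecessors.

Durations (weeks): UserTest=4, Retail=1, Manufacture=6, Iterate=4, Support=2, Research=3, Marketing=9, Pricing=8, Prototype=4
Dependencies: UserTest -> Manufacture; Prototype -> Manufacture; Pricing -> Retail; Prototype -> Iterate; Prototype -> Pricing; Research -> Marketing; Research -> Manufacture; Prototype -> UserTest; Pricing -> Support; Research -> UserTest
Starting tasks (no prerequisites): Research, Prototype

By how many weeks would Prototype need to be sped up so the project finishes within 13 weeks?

1

Current finish: 14 weeks; target: 13.
Prototype is on every critical path, so each week cut from Prototype cuts the finish by one (this holds down to a finish of 13).
Need 14 − 13 = 1 week off Prototype → Prototype becomes 3 weeks, finish becomes 13.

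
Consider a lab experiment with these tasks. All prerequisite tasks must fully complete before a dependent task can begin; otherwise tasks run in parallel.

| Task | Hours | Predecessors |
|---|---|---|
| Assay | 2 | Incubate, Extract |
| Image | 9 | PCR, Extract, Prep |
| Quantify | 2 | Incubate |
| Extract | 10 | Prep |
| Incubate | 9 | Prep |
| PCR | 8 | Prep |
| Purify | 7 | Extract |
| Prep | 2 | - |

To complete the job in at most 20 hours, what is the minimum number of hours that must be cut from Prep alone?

1

Current finish: 21 hours; target: 20.
Prep is on every critical path, so each hour cut from Prep cuts the finish by one (this holds down to a finish of 20).
Need 21 − 20 = 1 hour off Prep → Prep becomes 1 hour, finish becomes 20.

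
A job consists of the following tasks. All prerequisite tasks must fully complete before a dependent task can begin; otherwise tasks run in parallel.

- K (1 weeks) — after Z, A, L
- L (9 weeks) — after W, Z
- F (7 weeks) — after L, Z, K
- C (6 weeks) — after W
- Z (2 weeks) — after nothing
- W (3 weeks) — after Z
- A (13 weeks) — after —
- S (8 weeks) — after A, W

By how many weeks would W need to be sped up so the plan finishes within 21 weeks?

1

Current finish: 22 weeks; target: 21.
W is on every critical path, so each week cut from W cuts the finish by one (this holds down to a finish of 21).
Need 22 − 21 = 1 week off W → W becomes 2 weeks, finish becomes 21.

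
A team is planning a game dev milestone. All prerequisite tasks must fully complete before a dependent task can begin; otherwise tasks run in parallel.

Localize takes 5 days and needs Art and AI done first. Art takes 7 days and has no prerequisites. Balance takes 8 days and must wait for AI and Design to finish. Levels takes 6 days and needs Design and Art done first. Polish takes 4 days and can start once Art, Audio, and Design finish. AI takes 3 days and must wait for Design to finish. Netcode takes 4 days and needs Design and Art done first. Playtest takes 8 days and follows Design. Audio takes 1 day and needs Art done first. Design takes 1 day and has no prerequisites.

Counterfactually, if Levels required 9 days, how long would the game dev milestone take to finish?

16

Critical path before the change: Art→Levels = 7+6 = 13 giving 13 days.
Since Levels is critical, the +3 change carries straight to that chain (now 16 days).
That remains the longest chain; total 16 days.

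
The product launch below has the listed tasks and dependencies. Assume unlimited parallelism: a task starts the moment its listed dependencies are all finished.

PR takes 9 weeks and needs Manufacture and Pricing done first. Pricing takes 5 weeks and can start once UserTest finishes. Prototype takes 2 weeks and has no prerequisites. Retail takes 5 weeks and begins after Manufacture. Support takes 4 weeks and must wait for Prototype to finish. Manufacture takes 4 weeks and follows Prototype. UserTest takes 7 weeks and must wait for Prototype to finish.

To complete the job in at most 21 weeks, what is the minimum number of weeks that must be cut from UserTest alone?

2

Current finish: 23 weeks; target: 21.
UserTest is on every critical path, so each week cut from UserTest cuts the finish by one (this holds down to a finish of 17).
Need 23 − 21 = 2 weeks off UserTest → UserTest becomes 5 weeks, finish becomes 21.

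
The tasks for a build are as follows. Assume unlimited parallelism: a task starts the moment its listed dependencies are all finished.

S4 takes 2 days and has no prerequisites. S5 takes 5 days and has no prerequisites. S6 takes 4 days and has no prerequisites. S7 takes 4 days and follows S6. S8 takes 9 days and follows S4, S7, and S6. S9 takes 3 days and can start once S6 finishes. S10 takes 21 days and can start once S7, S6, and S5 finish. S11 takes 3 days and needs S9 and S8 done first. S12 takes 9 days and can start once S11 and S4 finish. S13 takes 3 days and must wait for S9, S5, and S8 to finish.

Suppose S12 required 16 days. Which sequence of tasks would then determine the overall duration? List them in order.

S6, S7, S8, S11, S12

Critical path before the change: S6→S7→S8→S11→S12 = 4+4+9+3+9 = 29 giving 29 days.
Since S12 is critical, the +7 change carries straight to that chain (now 36 days).
The critical path is still S6→S7→S8→S11→S12; finish is now 36 days.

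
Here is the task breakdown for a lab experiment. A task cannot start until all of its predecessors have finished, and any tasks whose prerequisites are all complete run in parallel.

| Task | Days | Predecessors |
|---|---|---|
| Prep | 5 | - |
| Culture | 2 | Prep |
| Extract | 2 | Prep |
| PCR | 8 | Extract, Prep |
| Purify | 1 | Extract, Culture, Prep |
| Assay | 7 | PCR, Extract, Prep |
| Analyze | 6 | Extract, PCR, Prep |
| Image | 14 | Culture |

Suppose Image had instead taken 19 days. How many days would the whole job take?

Critical path before the change: Prep→Extract→PCR→Assay = 5+2+8+7 = 22 giving 22 days.
The longest path through Image is only 21 days, so Image has float 1.
Now Prep→Culture→Image = 5+2+19 = 26 is longest, so the finish becomes 26 days.

26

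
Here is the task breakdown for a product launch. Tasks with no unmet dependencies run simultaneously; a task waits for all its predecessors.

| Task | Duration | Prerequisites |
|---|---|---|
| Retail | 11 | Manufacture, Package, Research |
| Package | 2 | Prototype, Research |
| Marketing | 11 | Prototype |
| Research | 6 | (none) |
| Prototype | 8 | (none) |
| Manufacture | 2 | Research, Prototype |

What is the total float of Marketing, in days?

2

Prototype→Manufacture→Retail = 8+2+11 = 21 sets the makespan at 21 days.
The longest chain containing Marketing totals 19 days.
Float = 21 − 19 = 2.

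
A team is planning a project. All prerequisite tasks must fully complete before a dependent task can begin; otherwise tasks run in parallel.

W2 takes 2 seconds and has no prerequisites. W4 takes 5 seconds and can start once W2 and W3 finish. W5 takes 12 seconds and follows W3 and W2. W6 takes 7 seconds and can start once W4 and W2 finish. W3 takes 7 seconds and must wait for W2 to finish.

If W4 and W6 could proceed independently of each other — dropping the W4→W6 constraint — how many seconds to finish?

21

With the dependency in place, W2→W3→W4→W6 = 2+7+5+7 = 21 sets the finish at 21 seconds.
Without W4→W6, W6's earliest start moves from 14 to 2.
After: W2→W3→W5 = 2+7+12 = 21 → 21 seconds.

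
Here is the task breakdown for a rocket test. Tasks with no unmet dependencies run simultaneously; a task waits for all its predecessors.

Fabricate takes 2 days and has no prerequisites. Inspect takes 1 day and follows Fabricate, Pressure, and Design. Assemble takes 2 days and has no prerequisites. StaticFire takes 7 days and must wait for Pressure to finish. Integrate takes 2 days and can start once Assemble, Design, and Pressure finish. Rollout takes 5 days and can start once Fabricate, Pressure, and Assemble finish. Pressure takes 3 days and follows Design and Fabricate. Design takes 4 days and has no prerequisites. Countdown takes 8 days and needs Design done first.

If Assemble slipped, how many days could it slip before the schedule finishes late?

7

The longest chain is Design→Pressure→StaticFire = 4+3+7 = 14; overall finish 14 days.
The longest chain containing Assemble totals 7 days.
Slack of Assemble = 7 − 0 = 7 days.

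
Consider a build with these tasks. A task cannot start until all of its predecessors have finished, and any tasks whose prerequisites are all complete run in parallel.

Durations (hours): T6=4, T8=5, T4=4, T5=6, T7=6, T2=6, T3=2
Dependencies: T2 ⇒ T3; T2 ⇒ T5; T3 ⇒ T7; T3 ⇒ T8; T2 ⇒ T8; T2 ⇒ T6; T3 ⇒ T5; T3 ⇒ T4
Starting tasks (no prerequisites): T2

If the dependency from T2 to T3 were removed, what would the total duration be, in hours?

12

With the dependency in place, T2→T3→T5 = 6+2+6 = 14 sets the finish at 14 hours.
Without T2→T3, T3's earliest start moves from 6 to 0.
After: T2→T5 = 6+6 = 12 → 12 hours.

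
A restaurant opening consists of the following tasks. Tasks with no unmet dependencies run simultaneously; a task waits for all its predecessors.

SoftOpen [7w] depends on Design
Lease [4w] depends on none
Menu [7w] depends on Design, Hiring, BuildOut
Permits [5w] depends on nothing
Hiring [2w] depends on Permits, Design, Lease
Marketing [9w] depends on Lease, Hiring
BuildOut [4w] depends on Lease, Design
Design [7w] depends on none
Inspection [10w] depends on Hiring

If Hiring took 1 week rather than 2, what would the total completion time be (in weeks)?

Actual critical path: Design→Hiring→Inspection = 7+2+10 = 19 ⇒ 19 weeks.
Since Hiring is critical, the -1 change carries straight to that chain (now 18 weeks).
New critical path: Design→BuildOut→Menu = 7+4+7 = 18 ⇒ 18 weeks.

18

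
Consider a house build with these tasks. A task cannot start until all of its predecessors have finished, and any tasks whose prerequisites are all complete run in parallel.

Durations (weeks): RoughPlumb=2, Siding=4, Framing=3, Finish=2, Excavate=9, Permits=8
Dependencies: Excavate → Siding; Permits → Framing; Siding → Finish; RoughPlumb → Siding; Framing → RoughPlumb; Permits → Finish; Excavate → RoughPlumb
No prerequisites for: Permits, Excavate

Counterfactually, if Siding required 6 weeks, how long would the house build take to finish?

The binding path is Permits→Framing→RoughPlumb→Siding→Finish = 8+3+2+4+2 = 19; finish at 19 weeks.
Siding is on the critical path; changing it to 6 makes that path 21 weeks.
The critical path is still Permits→Framing→RoughPlumb→Siding→Finish; finish is now 21 weeks.

21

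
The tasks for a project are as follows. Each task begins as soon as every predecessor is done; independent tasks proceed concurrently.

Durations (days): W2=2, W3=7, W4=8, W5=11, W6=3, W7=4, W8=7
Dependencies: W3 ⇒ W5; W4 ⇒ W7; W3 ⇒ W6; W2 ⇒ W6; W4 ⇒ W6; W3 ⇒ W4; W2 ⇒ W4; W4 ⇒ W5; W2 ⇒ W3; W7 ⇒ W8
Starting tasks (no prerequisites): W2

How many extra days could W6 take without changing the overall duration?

8

Critical path: W2→W3→W4→W5 = 2+7+8+11 = 28, so the finish is 28 days.
The longest chain containing W6 totals 20 days.
Slack of W6 = 25 − 17 = 8 days.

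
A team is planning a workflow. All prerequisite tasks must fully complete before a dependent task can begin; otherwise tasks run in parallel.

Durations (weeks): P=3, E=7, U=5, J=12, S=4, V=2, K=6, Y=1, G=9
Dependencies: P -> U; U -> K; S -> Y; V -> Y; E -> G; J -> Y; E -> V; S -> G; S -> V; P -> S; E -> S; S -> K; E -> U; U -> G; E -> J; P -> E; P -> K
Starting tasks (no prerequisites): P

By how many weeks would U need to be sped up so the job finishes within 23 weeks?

1

Current finish: 24 weeks; target: 23.
U is on every critical path, so each week cut from U cuts the finish by one (this holds down to a finish of 23).
Need 24 − 23 = 1 week off U → U becomes 4 weeks, finish becomes 23.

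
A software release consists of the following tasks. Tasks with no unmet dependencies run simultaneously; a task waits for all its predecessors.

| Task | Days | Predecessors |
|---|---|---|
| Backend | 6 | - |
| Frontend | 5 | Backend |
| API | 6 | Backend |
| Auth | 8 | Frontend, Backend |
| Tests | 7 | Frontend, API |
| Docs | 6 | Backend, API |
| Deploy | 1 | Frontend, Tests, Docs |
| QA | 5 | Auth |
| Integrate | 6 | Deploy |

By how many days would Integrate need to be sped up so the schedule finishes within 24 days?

2

Current finish: 26 days; target: 24.
Integrate is on every critical path, so each day cut from Integrate cuts the finish by one (this holds down to a finish of 24).
Need 26 − 24 = 2 days off Integrate → Integrate becomes 4 days, finish becomes 24.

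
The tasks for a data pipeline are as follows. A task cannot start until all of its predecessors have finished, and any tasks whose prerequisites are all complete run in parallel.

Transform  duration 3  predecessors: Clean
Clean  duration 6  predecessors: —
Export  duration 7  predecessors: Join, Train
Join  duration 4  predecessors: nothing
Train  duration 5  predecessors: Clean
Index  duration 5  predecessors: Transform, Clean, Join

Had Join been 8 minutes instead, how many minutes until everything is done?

The binding path is Clean→Train→Export = 6+5+7 = 18; finish at 18 minutes.
Join has 7 minutes of float (longest path through it is 11).
No other chain overtakes it, so the finish is 18 minutes.

18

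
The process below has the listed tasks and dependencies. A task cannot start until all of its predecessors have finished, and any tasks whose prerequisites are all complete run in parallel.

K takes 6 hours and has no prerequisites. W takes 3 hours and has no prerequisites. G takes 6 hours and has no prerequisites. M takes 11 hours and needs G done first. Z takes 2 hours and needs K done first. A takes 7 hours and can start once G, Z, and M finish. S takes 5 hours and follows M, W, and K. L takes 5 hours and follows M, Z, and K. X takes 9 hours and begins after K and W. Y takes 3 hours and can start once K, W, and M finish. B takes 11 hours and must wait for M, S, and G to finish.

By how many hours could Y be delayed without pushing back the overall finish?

13

The longest chain is G→M→S→B = 6+11+5+11 = 33; overall finish 33 hours.
Longest path through Y: 20 hours (earliest finish 20, latest finish 33).
So Y can slip 33 − 20 = 13 hours.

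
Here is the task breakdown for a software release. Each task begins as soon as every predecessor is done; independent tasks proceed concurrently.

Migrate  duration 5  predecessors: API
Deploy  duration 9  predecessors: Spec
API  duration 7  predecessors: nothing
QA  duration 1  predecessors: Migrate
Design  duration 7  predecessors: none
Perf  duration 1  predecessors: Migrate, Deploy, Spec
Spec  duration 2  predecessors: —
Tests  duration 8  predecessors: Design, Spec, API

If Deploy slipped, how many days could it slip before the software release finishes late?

The longest chain is Design→Tests = 7+8 = 15; overall finish 15 days.
Deploy finishes as early as 11 and must finish by 14.
Slack of Deploy = 5 − 2 = 3 days.

3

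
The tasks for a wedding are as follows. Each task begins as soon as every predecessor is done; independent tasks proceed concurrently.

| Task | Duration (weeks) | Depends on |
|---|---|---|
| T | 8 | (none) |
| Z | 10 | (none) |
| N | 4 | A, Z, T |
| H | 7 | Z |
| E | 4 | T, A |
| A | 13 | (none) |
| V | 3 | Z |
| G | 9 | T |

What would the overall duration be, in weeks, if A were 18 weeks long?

22

Actual critical path: A→N = 13+4 = 17 ⇒ 17 weeks.
A is on the critical path; changing it to 18 makes that path 22 weeks.
The critical path is still A→N; finish is now 22 weeks.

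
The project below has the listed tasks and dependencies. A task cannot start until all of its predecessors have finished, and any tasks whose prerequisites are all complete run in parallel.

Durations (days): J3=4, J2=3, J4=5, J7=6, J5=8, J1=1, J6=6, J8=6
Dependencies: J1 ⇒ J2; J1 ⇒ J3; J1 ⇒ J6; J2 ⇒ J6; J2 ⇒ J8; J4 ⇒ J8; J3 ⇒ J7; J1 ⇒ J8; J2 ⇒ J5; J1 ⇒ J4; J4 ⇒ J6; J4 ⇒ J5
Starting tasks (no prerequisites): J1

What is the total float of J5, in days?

0

J1→J4→J5 = 1+5+8 = 14 sets the makespan at 14 days.
J5 finishes as early as 14 and must finish by 14.
Slack of J5 = 6 − 6 = 0 days.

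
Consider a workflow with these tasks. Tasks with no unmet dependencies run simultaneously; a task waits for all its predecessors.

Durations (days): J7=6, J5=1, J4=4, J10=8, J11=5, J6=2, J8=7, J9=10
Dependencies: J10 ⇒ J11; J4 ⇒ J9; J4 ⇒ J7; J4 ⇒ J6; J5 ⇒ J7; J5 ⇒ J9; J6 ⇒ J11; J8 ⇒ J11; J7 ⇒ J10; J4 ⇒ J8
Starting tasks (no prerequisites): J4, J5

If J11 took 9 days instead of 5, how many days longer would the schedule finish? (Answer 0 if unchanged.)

4

The binding path is J4→J7→J10→J11 = 4+6+8+5 = 23; finish at 23 days.
J11 is on the critical path; changing it to 9 makes that path 27 days.
No other chain overtakes it, so the finish is 27 days.
Change in finish: 27 − 23 = +4 days.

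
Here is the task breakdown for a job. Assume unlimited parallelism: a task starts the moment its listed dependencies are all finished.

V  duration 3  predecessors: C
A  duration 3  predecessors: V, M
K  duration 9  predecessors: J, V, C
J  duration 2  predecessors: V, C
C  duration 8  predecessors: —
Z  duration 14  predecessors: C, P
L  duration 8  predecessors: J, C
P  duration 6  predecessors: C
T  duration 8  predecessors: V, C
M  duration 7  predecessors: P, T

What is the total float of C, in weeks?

0

Critical path: C→V→T→M→A = 8+3+8+7+3 = 29, so the finish is 29 weeks.
The longest chain containing C totals 29 weeks.
Float = 29 − 29 = 0.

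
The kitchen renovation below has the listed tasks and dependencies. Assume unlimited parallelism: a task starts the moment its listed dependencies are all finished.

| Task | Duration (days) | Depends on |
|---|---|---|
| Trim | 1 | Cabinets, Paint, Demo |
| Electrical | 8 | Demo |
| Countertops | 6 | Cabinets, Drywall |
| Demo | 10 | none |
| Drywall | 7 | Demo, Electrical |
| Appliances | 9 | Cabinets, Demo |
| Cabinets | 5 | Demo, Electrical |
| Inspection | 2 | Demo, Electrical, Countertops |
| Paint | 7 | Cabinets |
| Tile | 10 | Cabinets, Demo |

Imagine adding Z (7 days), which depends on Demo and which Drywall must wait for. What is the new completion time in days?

33

Originally the kitchen renovation takes 33 days.
With Z inserted, Drywall now waits for max(Demo, Electrical, Z).
New critical path: Demo→Electrical→Drywall→Countertops→Inspection = 10+8+7+6+2 = 33 ⇒ 33 days.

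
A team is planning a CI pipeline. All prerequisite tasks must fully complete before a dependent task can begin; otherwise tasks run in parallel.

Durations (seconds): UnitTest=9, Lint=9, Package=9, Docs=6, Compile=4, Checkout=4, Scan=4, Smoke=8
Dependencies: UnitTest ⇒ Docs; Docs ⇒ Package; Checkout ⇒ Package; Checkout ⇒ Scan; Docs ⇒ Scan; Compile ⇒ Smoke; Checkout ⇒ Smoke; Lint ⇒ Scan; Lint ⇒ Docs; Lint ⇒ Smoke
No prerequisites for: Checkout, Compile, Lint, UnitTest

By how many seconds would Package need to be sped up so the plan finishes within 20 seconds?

4

Current finish: 24 seconds; target: 20.
Package is on every critical path, so each second cut from Package cuts the finish by one (this holds down to a finish of 19).
Need 24 − 20 = 4 seconds off Package → Package becomes 5 seconds, finish becomes 20.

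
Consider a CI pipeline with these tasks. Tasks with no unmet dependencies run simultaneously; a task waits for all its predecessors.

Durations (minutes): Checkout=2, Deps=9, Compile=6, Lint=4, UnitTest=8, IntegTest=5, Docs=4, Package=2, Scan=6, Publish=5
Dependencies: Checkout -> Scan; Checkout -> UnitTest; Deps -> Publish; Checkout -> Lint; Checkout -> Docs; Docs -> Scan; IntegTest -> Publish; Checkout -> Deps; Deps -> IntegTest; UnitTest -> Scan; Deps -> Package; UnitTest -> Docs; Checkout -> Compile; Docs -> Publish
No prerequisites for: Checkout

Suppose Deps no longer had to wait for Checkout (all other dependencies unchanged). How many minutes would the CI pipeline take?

20

With the dependency in place, Checkout→Deps→IntegTest→Publish = 2+9+5+5 = 21 sets the finish at 21 minutes.
Without Checkout→Deps, Deps's earliest start moves from 2 to 0.
The longest chain is now Checkout→UnitTest→Docs→Scan = 2+8+4+6 = 20, so the CI pipeline takes 20 minutes.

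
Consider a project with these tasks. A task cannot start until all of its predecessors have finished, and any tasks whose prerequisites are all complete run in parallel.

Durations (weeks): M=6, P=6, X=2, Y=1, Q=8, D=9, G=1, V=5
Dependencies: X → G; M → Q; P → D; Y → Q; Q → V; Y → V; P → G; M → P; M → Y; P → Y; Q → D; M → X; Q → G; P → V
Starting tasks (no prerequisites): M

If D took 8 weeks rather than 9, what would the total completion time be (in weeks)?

Critical path before the change: M→P→Y→Q→D = 6+6+1+8+9 = 30 giving 30 weeks.
Since D is critical, the -1 change carries straight to that chain (now 29 weeks).
That remains the longest chain; total 29 weeks.

29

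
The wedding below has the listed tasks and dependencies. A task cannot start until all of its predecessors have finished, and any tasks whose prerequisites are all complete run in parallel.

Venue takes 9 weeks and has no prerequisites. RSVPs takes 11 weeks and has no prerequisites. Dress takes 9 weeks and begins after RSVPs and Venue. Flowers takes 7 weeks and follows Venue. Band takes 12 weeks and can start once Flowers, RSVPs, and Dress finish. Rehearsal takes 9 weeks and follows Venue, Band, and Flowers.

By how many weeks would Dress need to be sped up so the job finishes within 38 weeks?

Current finish: 41 weeks; target: 38.
Dress is on every critical path, so each week cut from Dress cuts the finish by one (this holds down to a finish of 37).
Need 41 − 38 = 3 weeks off Dress → Dress becomes 6 weeks, finish becomes 38.

3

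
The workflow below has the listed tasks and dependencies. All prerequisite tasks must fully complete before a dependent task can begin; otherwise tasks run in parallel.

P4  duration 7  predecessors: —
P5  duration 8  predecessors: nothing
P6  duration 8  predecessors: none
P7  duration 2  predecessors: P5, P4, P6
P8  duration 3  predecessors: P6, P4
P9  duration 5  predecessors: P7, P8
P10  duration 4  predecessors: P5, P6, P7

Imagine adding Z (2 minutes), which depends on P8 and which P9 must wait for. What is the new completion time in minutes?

Originally the workflow takes 16 minutes.
With Z inserted, P9 now waits for max(P7, P8, Z).
New critical path: P6→P8→Z→P9 = 8+3+2+5 = 18 ⇒ 18 minutes.

18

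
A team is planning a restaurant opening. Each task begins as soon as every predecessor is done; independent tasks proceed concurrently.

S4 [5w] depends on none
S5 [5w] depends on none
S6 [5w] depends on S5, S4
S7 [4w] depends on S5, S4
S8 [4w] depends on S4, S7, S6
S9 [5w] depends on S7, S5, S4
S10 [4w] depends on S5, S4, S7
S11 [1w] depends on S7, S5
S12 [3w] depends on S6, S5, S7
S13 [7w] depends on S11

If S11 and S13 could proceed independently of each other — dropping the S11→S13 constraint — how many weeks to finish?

14

Original critical path: S4→S7→S11→S13 = 5+4+1+7 = 17 ⇒ 17 weeks.
Without S11→S13, S13's earliest start moves from 10 to 0.
New critical path: S4→S6→S8 = 5+5+4 = 14 ⇒ 14 weeks.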